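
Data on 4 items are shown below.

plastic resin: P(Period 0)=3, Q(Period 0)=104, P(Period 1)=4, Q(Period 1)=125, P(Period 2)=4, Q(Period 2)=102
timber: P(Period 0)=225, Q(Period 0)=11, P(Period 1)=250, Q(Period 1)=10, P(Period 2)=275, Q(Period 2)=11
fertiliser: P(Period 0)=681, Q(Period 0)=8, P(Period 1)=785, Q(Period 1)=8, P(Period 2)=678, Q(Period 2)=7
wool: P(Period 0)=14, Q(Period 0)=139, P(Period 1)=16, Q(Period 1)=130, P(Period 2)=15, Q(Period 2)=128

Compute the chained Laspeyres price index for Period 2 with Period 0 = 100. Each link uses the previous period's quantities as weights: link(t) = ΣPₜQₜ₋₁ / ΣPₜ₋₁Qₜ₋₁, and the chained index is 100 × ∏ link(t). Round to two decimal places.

107.20

Link Period 0→Period 1:
ΣP(Period 1)Q(Period 0) = 4×104 + 250×11 + 785×8 + 16×139 = 416 + 2750 + 6280 + 2224 = 11670
ΣP(Period 0)Q(Period 0) = 3×104 + 225×11 + 681×8 + 14×139 = 312 + 2475 + 5448 + 1946 = 10181
link = 11670/10181 = 1.146253
Link Period 1→Period 2:
ΣP(Period 2)Q(Period 1) = 4×125 + 275×10 + 678×8 + 15×130 = 500 + 2750 + 5424 + 1950 = 10624
ΣP(Period 1)Q(Period 1) = 4×125 + 250×10 + 785×8 + 16×130 = 500 + 2500 + 6280 + 2080 = 11360
link = 10624/11360 = 0.935211
Chained index = 100 × 1.146253 × 0.935211 = 107.1989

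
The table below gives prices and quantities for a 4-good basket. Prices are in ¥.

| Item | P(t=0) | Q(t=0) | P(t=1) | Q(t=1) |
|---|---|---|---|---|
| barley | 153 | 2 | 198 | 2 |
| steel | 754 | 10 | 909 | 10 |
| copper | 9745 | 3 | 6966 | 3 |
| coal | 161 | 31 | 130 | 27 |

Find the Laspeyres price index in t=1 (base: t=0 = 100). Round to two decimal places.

81.80

Laspeyres price index uses base-period quantities as weights.
ΣP(t=1)·Q(t=0) = 198×2 + 909×10 + 6966×3 + 130×31 = 396 + 9090 + 20898 + 4030 = 34414
ΣP(t=0)·Q(t=0) = 153×2 + 754×10 + 9745×3 + 161×31 = 306 + 7540 + 29235 + 4991 = 42072
Index = 34414 / 42072 × 100 = 81.7979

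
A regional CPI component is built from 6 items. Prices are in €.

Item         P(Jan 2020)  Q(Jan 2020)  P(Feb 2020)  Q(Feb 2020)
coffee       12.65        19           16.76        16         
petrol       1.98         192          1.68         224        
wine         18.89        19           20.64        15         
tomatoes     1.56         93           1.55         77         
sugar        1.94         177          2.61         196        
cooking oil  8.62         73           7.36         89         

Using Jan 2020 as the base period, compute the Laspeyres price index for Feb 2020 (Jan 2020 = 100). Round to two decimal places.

103.79

Laspeyres price index uses base-period quantities as weights.
ΣP(Feb 2020)·Q(Jan 2020) = 16.76×19 + 1.68×192 + 20.64×19 + 1.55×93 + 2.61×177 + 7.36×73 = 318.44 + 322.56 + 392.16 + 144.15 + 461.97 + 537.28 = 2176.56
ΣP(Jan 2020)·Q(Jan 2020) = 12.65×19 + 1.98×192 + 18.89×19 + 1.56×93 + 1.94×177 + 8.62×73 = 240.35 + 380.16 + 358.91 + 145.08 + 343.38 + 629.26 = 2097.14
Index = 2176.56 / 2097.14 × 100 = 103.7871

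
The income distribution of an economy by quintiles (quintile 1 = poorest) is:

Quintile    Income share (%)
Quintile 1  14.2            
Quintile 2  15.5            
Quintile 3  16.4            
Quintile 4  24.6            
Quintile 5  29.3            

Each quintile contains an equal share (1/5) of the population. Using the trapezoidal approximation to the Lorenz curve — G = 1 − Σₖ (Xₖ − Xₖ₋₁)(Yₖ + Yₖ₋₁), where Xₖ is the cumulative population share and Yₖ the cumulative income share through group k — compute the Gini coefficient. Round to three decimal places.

Cumulative income shares Yₖ: 0.1420, 0.2970, 0.4610, 0.7070, 1.0000
Σ (Xₖ−Xₖ₋₁)(Yₖ+Yₖ₋₁) = (1/5)(0.1420+0.0000) + (1/5)(0.2970+0.1420) + (1/5)(0.4610+0.2970) + (1/5)(0.7070+0.4610) + (1/5)(1.0000+0.7070)
  = 0.0284 + 0.0878 + 0.1516 + 0.2336 + 0.3414 = 0.8428
G = 1 − 0.8428 = 0.1572

0.157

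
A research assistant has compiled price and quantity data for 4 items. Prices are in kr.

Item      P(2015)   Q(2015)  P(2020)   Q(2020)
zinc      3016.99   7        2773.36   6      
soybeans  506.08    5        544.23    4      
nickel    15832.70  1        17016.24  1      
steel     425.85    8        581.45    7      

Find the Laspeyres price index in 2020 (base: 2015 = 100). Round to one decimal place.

Laspeyres price index uses base-period quantities as weights.
ΣP(2020)·Q(2015) = 2773.36×7 + 544.23×5 + 17016.24×1 + 581.45×8 = 19413.52 + 2721.15 + 17016.24 + 4651.6 = 43802.51
ΣP(2015)·Q(2015) = 3016.99×7 + 506.08×5 + 15832.70×1 + 425.85×8 = 21118.93 + 2530.4 + 15832.7 + 3406.8 = 42888.83
Index = 43802.51 / 42888.83 × 100 = 102.1303

102.1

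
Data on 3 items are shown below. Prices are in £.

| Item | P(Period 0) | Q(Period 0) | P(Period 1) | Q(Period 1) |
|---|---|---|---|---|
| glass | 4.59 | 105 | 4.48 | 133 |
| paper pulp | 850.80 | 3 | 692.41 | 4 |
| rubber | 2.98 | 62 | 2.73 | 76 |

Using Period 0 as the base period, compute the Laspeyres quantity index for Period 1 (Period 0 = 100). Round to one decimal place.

131.7

Laspeyres quantity index uses base-period prices as weights.
ΣP(Period 0)·Q(Period 1) = 4.59×133 + 850.80×4 + 2.98×76 = 610.47 + 3403.2 + 226.48 = 4240.15
ΣP(Period 0)·Q(Period 0) = 4.59×105 + 850.80×3 + 2.98×62 = 481.95 + 2552.4 + 184.76 = 3219.11
Index = 4240.15 / 3219.11 × 100 = 131.7181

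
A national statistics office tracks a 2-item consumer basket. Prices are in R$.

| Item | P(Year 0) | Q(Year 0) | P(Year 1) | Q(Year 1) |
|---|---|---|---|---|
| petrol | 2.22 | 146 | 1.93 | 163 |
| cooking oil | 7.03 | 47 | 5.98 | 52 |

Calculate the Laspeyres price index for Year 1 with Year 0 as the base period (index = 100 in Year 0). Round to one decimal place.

Laspeyres price index uses base-period quantities as weights.
ΣP(Year 1)·Q(Year 0) = 1.93×146 + 5.98×47 = 281.78 + 281.06 = 562.84
ΣP(Year 0)·Q(Year 0) = 2.22×146 + 7.03×47 = 324.12 + 330.41 = 654.53
Index = 562.84 / 654.53 × 100 = 85.9915

86.0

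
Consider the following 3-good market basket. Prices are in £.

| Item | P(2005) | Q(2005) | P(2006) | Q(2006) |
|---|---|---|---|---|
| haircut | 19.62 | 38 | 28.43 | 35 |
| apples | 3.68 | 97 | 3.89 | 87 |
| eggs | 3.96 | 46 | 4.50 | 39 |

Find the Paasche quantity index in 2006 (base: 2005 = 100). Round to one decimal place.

90.6

Paasche quantity index uses current-period prices as weights.
ΣP(2006)·Q(2006) = 28.43×35 + 3.89×87 + 4.50×39 = 995.05 + 338.43 + 175.5 = 1508.98
ΣP(2006)·Q(2005) = 28.43×38 + 3.89×97 + 4.50×46 = 1080.34 + 377.33 + 207 = 1664.67
Index = 1508.98 / 1664.67 × 100 = 90.6474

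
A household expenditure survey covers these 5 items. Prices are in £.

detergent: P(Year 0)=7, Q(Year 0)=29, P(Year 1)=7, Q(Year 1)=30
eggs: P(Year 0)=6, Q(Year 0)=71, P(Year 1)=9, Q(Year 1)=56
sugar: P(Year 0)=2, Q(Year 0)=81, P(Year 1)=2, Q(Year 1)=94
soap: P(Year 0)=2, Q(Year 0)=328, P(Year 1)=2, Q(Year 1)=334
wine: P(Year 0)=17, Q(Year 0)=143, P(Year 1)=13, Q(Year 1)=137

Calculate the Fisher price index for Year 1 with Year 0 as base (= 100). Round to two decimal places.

Laspeyres component (base-period weights):
ΣP(Year 1)Q(Year 0) = 7×29 + 9×71 + 2×81 + 2×328 + 13×143 = 203 + 639 + 162 + 656 + 1859 = 3519
ΣP(Year 0)Q(Year 0) = 7×29 + 6×71 + 2×81 + 2×328 + 17×143 = 203 + 426 + 162 + 656 + 2431 = 3878
L = 3519 / 3878 × 100 = 90.7427
Paasche component (current-period weights):
ΣP(Year 1)Q(Year 1) = 7×30 + 9×56 + 2×94 + 2×334 + 13×137 = 210 + 504 + 188 + 668 + 1781 = 3351
ΣP(Year 0)Q(Year 1) = 7×30 + 6×56 + 2×94 + 2×334 + 17×137 = 210 + 336 + 188 + 668 + 2329 = 3731
P = 3351 / 3731 × 100 = 89.8151
Fisher = √(L × P) = √(90.7427 × 89.8151) = 90.2777

90.28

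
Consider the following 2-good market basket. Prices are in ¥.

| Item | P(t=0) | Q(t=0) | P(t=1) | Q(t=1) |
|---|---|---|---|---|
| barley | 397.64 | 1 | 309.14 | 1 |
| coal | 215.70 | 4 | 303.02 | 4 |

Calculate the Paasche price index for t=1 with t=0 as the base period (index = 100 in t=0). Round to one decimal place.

Paasche price index uses current-period quantities as weights.
ΣP(t=1)·Q(t=1) = 309.14×1 + 303.02×4 = 309.14 + 1212.08 = 1521.22
ΣP(t=0)·Q(t=1) = 397.64×1 + 215.70×4 = 397.64 + 862.8 = 1260.44
Index = 1521.22 / 1260.44 × 100 = 120.6896

120.7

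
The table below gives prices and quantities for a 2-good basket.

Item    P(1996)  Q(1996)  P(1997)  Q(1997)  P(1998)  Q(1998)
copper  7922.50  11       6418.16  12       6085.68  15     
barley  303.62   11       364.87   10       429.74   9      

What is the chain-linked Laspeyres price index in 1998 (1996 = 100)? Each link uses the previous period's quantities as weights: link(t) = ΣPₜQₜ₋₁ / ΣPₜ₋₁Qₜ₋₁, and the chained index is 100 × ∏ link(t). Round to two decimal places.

79.04

Link 1996→1997:
ΣP(1997)Q(1996) = 6418.16×11 + 364.87×11 = 70599.76 + 4013.57 = 74613.33
ΣP(1996)Q(1996) = 7922.50×11 + 303.62×11 = 87147.5 + 3339.82 = 90487.32
link = 74613.33/90487.32 = 0.824572
Link 1997→1998:
ΣP(1998)Q(1997) = 6085.68×12 + 429.74×10 = 73028.16 + 4297.4 = 77325.56
ΣP(1997)Q(1997) = 6418.16×12 + 364.87×10 = 77017.92 + 3648.7 = 80666.62
link = 77325.56/80666.62 = 0.958582
Chained index = 100 × 0.824572 × 0.958582 = 79.0420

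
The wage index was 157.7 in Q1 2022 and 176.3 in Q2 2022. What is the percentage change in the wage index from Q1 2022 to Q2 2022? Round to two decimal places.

11.79%

Change = (176.3 − 157.7) / 157.7 × 100
       = 18.6 / 157.7 × 100 = 11.7945%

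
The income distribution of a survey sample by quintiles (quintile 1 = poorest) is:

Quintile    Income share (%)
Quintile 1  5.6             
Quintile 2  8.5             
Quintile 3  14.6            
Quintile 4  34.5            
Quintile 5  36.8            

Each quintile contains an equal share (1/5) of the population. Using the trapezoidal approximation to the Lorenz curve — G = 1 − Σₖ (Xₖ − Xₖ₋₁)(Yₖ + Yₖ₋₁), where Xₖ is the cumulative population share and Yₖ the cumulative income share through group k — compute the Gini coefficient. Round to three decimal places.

Cumulative income shares Yₖ: 0.0560, 0.1410, 0.2870, 0.6320, 1.0000
Σ (Xₖ−Xₖ₋₁)(Yₖ+Yₖ₋₁) = (1/5)(0.0560+0.0000) + (1/5)(0.1410+0.0560) + (1/5)(0.2870+0.1410) + (1/5)(0.6320+0.2870) + (1/5)(1.0000+0.6320)
  = 0.0112 + 0.0394 + 0.0856 + 0.1838 + 0.3264 = 0.6464
G = 1 − 0.6464 = 0.3536

0.354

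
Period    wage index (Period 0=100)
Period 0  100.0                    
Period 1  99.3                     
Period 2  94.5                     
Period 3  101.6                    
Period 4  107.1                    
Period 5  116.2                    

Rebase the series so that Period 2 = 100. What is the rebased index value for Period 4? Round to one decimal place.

113.3

Rebased(Period 4) = 107.1 / 94.5 × 100 = 113.3333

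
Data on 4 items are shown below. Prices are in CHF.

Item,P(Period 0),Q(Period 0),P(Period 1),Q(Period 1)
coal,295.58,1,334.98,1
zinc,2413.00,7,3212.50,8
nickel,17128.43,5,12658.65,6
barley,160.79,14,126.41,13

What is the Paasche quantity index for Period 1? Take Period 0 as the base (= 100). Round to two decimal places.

117.92

Paasche quantity index uses current-period prices as weights.
ΣP(Period 1)·Q(Period 1) = 334.98×1 + 3212.50×8 + 12658.65×6 + 126.41×13 = 334.98 + 25700 + 75951.9 + 1643.33 = 103630.21
ΣP(Period 1)·Q(Period 0) = 334.98×1 + 3212.50×7 + 12658.65×5 + 126.41×14 = 334.98 + 22487.5 + 63293.25 + 1769.74 = 87885.47
Index = 103630.21 / 87885.47 × 100 = 117.9151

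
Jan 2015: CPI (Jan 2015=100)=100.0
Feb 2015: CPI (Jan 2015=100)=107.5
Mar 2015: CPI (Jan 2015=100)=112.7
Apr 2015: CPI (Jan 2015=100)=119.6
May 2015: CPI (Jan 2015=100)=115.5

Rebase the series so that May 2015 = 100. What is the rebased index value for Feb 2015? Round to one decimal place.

93.1

Rebased(Feb 2015) = 107.5 / 115.5 × 100 = 93.0736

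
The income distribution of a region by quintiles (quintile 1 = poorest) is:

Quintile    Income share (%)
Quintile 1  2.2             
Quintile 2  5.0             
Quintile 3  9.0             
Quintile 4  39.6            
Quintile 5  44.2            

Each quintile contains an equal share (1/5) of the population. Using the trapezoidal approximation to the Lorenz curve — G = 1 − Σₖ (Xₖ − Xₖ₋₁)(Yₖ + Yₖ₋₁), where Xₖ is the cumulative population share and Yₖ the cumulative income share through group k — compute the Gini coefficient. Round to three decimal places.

Cumulative income shares Yₖ: 0.0220, 0.0720, 0.1620, 0.5580, 1.0000
Σ (Xₖ−Xₖ₋₁)(Yₖ+Yₖ₋₁) = (1/5)(0.0220+0.0000) + (1/5)(0.0720+0.0220) + (1/5)(0.1620+0.0720) + (1/5)(0.5580+0.1620) + (1/5)(1.0000+0.5580)
  = 0.0044 + 0.0188 + 0.0468 + 0.1440 + 0.3116 = 0.5256
G = 1 − 0.5256 = 0.4744

0.474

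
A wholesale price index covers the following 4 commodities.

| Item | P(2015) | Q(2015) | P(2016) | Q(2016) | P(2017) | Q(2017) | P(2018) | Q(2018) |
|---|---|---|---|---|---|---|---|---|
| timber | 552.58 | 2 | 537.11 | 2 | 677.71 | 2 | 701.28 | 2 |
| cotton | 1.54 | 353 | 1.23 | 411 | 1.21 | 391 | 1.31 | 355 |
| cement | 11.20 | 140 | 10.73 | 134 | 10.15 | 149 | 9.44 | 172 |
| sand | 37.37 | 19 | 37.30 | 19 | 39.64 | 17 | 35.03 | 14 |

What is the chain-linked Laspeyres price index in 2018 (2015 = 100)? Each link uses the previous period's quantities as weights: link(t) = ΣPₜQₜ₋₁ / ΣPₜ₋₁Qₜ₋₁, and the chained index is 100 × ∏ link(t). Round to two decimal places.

98.35

Link 2015→2016:
ΣP(2016)Q(2015) = 537.11×2 + 1.23×353 + 10.73×140 + 37.30×19 = 1074.22 + 434.19 + 1502.2 + 708.7 = 3719.31
ΣP(2015)Q(2015) = 552.58×2 + 1.54×353 + 11.20×140 + 37.37×19 = 1105.16 + 543.62 + 1568 + 710.03 = 3926.81
link = 3719.31/3926.81 = 0.947158
Link 2016→2017:
ΣP(2017)Q(2016) = 677.71×2 + 1.21×411 + 10.15×134 + 39.64×19 = 1355.42 + 497.31 + 1360.1 + 753.16 = 3965.99
ΣP(2016)Q(2016) = 537.11×2 + 1.23×411 + 10.73×134 + 37.30×19 = 1074.22 + 505.53 + 1437.82 + 708.7 = 3726.27
link = 3965.99/3726.27 = 1.064332
Link 2017→2018:
ΣP(2018)Q(2017) = 701.28×2 + 1.31×391 + 9.44×149 + 35.03×17 = 1402.56 + 512.21 + 1406.56 + 595.51 = 3916.84
ΣP(2017)Q(2017) = 677.71×2 + 1.21×391 + 10.15×149 + 39.64×17 = 1355.42 + 473.11 + 1512.35 + 673.88 = 4014.76
link = 3916.84/4014.76 = 0.975610
Chained index = 100 × 0.947158 × 1.064332 × 0.975610 = 98.3504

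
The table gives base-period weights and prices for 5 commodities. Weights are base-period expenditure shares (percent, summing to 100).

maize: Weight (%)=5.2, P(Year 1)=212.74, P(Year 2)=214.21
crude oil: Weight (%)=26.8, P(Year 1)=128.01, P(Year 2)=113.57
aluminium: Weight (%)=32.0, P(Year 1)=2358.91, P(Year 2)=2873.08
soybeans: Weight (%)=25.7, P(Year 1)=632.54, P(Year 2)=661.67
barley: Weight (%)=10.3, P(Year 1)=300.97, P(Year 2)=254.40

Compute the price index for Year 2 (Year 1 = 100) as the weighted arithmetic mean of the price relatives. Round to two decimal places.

103.58

maize: 5.2 × (214.21/212.74) = 5.2 × 1.006910 = 5.2359
crude oil: 26.8 × (113.57/128.01) = 26.8 × 0.887196 = 23.7769
aluminium: 32.0 × (2873.08/2358.91) = 32.0 × 1.217969 = 38.9750
soybeans: 25.7 × (661.67/632.54) = 25.7 × 1.046052 = 26.8835
barley: 10.3 × (254.40/300.97) = 10.3 × 0.845267 = 8.7062
Index = Σ wᵢ·(p₁ᵢ/p₀ᵢ) = 5.2359 + 23.7769 + 38.9750 + 26.8835 + 8.7062 = 103.5776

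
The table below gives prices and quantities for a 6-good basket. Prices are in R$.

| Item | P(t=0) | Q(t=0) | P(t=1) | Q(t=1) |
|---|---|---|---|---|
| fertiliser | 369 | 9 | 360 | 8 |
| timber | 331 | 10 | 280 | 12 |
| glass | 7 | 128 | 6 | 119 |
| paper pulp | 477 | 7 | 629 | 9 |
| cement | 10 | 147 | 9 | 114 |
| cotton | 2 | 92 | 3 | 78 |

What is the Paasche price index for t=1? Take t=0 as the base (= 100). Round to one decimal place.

104.0

Paasche price index uses current-period quantities as weights.
ΣP(t=1)·Q(t=1) = 360×8 + 280×12 + 6×119 + 629×9 + 9×114 + 3×78 = 2880 + 3360 + 714 + 5661 + 1026 + 234 = 13875
ΣP(t=0)·Q(t=1) = 369×8 + 331×12 + 7×119 + 477×9 + 10×114 + 2×78 = 2952 + 3972 + 833 + 4293 + 1140 + 156 = 13346
Index = 13875 / 13346 × 100 = 103.9637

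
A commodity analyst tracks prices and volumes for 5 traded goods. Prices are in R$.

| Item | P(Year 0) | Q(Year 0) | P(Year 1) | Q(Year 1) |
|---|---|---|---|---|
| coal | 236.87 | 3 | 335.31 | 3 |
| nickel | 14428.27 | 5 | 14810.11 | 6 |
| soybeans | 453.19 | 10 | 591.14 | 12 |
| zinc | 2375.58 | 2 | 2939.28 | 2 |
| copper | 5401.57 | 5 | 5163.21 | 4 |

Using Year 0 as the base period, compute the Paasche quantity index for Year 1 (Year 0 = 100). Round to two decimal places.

109.61

Paasche quantity index uses current-period prices as weights.
ΣP(Year 1)·Q(Year 1) = 335.31×3 + 14810.11×6 + 591.14×12 + 2939.28×2 + 5163.21×4 = 1005.93 + 88860.66 + 7093.68 + 5878.56 + 20652.84 = 123491.67
ΣP(Year 1)·Q(Year 0) = 335.31×3 + 14810.11×5 + 591.14×10 + 2939.28×2 + 5163.21×5 = 1005.93 + 74050.55 + 5911.4 + 5878.56 + 25816.05 = 112662.49
Index = 123491.67 / 112662.49 × 100 = 109.6121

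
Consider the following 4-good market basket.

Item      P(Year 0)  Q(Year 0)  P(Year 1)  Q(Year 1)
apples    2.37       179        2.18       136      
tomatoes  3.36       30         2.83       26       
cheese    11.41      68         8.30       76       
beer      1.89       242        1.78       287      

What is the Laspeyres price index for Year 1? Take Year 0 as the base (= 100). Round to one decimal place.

Laspeyres price index uses base-period quantities as weights.
ΣP(Year 1)·Q(Year 0) = 2.18×179 + 2.83×30 + 8.30×68 + 1.78×242 = 390.22 + 84.9 + 564.4 + 430.76 = 1470.28
ΣP(Year 0)·Q(Year 0) = 2.37×179 + 3.36×30 + 11.41×68 + 1.89×242 = 424.23 + 100.8 + 775.88 + 457.38 = 1758.29
Index = 1470.28 / 1758.29 × 100 = 83.6199

83.6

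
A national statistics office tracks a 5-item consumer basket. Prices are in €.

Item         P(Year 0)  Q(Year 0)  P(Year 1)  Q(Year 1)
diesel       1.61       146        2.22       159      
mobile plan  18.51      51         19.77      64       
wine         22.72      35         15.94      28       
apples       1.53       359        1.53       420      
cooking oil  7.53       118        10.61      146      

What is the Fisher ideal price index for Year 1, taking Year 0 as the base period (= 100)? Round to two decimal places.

109.81

Laspeyres component (base-period weights):
ΣP(Year 1)Q(Year 0) = 2.22×146 + 19.77×51 + 15.94×35 + 1.53×359 + 10.61×118 = 324.12 + 1008.27 + 557.9 + 549.27 + 1251.98 = 3691.54
ΣP(Year 0)Q(Year 0) = 1.61×146 + 18.51×51 + 22.72×35 + 1.53×359 + 7.53×118 = 235.06 + 944.01 + 795.2 + 549.27 + 888.54 = 3412.08
L = 3691.54 / 3412.08 × 100 = 108.1903
Paasche component (current-period weights):
ΣP(Year 1)Q(Year 1) = 2.22×159 + 19.77×64 + 15.94×28 + 1.53×420 + 10.61×146 = 352.98 + 1265.28 + 446.32 + 642.6 + 1549.06 = 4256.24
ΣP(Year 0)Q(Year 1) = 1.61×159 + 18.51×64 + 22.72×28 + 1.53×420 + 7.53×146 = 255.99 + 1184.64 + 636.16 + 642.6 + 1099.38 = 3818.77
P = 4256.24 / 3818.77 × 100 = 111.4558
Fisher = √(L × P) = √(108.1903 × 111.4558) = 109.8109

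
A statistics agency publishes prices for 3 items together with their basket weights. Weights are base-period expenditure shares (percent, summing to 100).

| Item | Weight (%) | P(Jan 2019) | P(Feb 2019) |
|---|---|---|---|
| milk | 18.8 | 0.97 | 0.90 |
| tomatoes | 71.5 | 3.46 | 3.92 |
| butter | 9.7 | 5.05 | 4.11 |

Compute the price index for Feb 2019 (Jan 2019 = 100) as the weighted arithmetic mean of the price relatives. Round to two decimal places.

106.34

milk: 18.8 × (0.90/0.97) = 18.8 × 0.927835 = 17.4433
tomatoes: 71.5 × (3.92/3.46) = 71.5 × 1.132948 = 81.0058
butter: 9.7 × (4.11/5.05) = 9.7 × 0.813861 = 7.8945
Index = Σ wᵢ·(p₁ᵢ/p₀ᵢ) = 17.4433 + 81.0058 + 7.8945 = 106.3435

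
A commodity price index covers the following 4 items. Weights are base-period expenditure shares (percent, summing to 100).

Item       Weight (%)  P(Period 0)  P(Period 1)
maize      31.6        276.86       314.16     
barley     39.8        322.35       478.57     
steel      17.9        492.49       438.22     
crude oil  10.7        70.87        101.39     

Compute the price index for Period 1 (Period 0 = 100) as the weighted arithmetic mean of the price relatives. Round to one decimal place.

126.2

maize: 31.6 × (314.16/276.86) = 31.6 × 1.134725 = 35.8573
barley: 39.8 × (478.57/322.35) = 39.8 × 1.484629 = 59.0882
steel: 17.9 × (438.22/492.49) = 17.9 × 0.889805 = 15.9275
crude oil: 10.7 × (101.39/70.87) = 10.7 × 1.430648 = 15.3079
Index = Σ wᵢ·(p₁ᵢ/p₀ᵢ) = 35.8573 + 59.0882 + 15.9275 + 15.3079 = 126.1810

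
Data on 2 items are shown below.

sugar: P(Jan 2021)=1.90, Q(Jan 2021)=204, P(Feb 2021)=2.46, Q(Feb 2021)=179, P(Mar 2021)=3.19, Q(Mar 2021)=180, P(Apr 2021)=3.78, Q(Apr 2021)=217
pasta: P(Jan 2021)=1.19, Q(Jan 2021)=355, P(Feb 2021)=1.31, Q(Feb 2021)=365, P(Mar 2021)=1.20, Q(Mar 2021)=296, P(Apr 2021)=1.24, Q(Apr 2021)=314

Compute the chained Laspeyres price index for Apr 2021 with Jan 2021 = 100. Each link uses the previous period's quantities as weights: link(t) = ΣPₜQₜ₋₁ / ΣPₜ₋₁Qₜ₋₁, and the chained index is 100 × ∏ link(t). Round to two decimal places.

147.78

Link Jan 2021→Feb 2021:
ΣP(Feb 2021)Q(Jan 2021) = 2.46×204 + 1.31×355 = 501.84 + 465.05 = 966.89
ΣP(Jan 2021)Q(Jan 2021) = 1.90×204 + 1.19×355 = 387.6 + 422.45 = 810.05
link = 966.89/810.05 = 1.193618
Link Feb 2021→Mar 2021:
ΣP(Mar 2021)Q(Feb 2021) = 3.19×179 + 1.20×365 = 571.01 + 438 = 1009.01
ΣP(Feb 2021)Q(Feb 2021) = 2.46×179 + 1.31×365 = 440.34 + 478.15 = 918.49
link = 1009.01/918.49 = 1.098553
Link Mar 2021→Apr 2021:
ΣP(Apr 2021)Q(Mar 2021) = 3.78×180 + 1.24×296 = 680.4 + 367.04 = 1047.44
ΣP(Mar 2021)Q(Mar 2021) = 3.19×180 + 1.20×296 = 574.2 + 355.2 = 929.4
link = 1047.44/929.4 = 1.127007
Chained index = 100 × 1.193618 × 1.098553 × 1.127007 = 147.7790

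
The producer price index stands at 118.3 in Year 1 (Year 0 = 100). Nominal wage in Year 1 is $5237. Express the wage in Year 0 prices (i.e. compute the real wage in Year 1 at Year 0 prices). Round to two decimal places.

4426.88

Real = Nominal ÷ (Index/100) = 5237 ÷ (118.3/100)
     = 5237 ÷ 1.183 = 4426.8808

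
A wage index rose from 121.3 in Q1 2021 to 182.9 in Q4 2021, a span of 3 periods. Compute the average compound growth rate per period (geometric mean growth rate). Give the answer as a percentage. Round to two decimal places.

14.67%

Growth factor = (182.9/121.3)^(1/3) = (1.507832)^(1/3) = 1.146703
Growth rate = 1.146703 − 1 = 0.146703 = 14.6703%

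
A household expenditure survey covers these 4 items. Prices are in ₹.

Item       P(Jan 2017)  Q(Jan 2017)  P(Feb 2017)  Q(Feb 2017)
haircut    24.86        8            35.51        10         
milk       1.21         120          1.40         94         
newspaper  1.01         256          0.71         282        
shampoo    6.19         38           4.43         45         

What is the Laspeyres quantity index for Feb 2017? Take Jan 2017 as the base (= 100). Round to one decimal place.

110.5

Laspeyres quantity index uses base-period prices as weights.
ΣP(Jan 2017)·Q(Feb 2017) = 24.86×10 + 1.21×94 + 1.01×282 + 6.19×45 = 248.6 + 113.74 + 284.82 + 278.55 = 925.71
ΣP(Jan 2017)·Q(Jan 2017) = 24.86×8 + 1.21×120 + 1.01×256 + 6.19×38 = 198.88 + 145.2 + 258.56 + 235.22 = 837.86
Index = 925.71 / 837.86 × 100 = 110.4850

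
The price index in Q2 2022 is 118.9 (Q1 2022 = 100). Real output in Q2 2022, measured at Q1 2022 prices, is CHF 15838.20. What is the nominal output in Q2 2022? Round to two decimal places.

Nominal = Real × (Index/100) = 15838.20 × (118.9/100)
        = 15838.20 × 1.189 = 18831.6198

18831.62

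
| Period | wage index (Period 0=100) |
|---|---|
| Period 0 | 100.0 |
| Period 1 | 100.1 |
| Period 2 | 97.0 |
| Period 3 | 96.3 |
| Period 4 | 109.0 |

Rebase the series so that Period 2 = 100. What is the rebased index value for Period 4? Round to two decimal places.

112.37

Rebased(Period 4) = 109.0 / 97.0 × 100 = 112.3711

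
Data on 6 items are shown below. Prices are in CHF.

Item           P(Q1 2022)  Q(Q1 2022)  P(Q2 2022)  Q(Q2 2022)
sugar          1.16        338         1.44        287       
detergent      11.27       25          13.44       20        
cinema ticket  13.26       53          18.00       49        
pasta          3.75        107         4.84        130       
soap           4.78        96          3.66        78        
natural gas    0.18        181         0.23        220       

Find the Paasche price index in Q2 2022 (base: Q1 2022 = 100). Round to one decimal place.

120.0

Paasche price index uses current-period quantities as weights.
ΣP(Q2 2022)·Q(Q2 2022) = 1.44×287 + 13.44×20 + 18.00×49 + 4.84×130 + 3.66×78 + 0.23×220 = 413.28 + 268.8 + 882 + 629.2 + 285.48 + 50.6 = 2529.36
ΣP(Q1 2022)·Q(Q2 2022) = 1.16×287 + 11.27×20 + 13.26×49 + 3.75×130 + 4.78×78 + 0.18×220 = 332.92 + 225.4 + 649.74 + 487.5 + 372.84 + 39.6 = 2108
Index = 2529.36 / 2108 × 100 = 119.9886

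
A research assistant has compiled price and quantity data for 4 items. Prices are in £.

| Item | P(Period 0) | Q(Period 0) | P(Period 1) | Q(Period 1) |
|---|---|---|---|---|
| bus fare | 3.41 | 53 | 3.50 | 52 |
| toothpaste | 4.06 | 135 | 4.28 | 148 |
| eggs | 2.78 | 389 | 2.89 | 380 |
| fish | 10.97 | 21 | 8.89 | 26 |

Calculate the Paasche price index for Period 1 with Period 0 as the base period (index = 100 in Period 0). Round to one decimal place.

101.2

Paasche price index uses current-period quantities as weights.
ΣP(Period 1)·Q(Period 1) = 3.50×52 + 4.28×148 + 2.89×380 + 8.89×26 = 182 + 633.44 + 1098.2 + 231.14 = 2144.78
ΣP(Period 0)·Q(Period 1) = 3.41×52 + 4.06×148 + 2.78×380 + 10.97×26 = 177.32 + 600.88 + 1056.4 + 285.22 = 2119.82
Index = 2144.78 / 2119.82 × 100 = 101.1775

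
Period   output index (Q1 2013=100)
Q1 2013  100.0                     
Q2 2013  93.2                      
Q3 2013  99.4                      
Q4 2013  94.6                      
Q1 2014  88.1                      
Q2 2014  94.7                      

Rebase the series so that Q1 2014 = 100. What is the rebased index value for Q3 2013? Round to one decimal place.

112.8

Rebased(Q3 2013) = 99.4 / 88.1 × 100 = 112.8263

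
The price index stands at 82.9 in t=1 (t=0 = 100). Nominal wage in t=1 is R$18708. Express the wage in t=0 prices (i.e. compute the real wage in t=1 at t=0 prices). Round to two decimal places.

22566.95

Real = Nominal ÷ (Index/100) = 18708 ÷ (82.9/100)
     = 18708 ÷ 0.829 = 22566.9481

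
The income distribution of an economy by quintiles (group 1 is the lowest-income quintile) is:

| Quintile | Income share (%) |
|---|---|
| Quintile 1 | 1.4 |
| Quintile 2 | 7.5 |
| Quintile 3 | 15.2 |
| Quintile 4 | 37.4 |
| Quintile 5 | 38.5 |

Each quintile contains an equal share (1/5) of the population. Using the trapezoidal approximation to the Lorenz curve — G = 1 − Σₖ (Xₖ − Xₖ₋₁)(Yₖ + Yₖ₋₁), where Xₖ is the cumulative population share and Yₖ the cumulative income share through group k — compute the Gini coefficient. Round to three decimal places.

Cumulative income shares Yₖ: 0.0140, 0.0890, 0.2410, 0.6150, 1.0000
Σ (Xₖ−Xₖ₋₁)(Yₖ+Yₖ₋₁) = (1/5)(0.0140+0.0000) + (1/5)(0.0890+0.0140) + (1/5)(0.2410+0.0890) + (1/5)(0.6150+0.2410) + (1/5)(1.0000+0.6150)
  = 0.0028 + 0.0206 + 0.0660 + 0.1712 + 0.3230 = 0.5836
G = 1 − 0.5836 = 0.4164

0.416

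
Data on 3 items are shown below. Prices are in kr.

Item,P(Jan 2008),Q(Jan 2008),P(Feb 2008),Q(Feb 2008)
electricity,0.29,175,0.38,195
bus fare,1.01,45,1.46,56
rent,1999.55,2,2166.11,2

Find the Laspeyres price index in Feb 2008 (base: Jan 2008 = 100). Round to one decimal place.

109.0

Laspeyres price index uses base-period quantities as weights.
ΣP(Feb 2008)·Q(Jan 2008) = 0.38×175 + 1.46×45 + 2166.11×2 = 66.5 + 65.7 + 4332.22 = 4464.42
ΣP(Jan 2008)·Q(Jan 2008) = 0.29×175 + 1.01×45 + 1999.55×2 = 50.75 + 45.45 + 3999.1 = 4095.3
Index = 4464.42 / 4095.3 × 100 = 109.0133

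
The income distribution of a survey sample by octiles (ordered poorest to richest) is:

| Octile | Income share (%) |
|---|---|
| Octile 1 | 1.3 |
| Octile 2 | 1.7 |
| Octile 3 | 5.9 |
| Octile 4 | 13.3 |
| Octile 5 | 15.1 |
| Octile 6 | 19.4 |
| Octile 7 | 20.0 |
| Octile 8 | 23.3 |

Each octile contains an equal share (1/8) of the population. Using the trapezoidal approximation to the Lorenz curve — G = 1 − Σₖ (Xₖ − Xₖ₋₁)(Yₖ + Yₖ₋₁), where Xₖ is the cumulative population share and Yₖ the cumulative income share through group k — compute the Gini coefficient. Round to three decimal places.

Cumulative income shares Yₖ: 0.0130, 0.0300, 0.0890, 0.2220, 0.3730, 0.5670, 0.7670, 1.0000
Σ (Xₖ−Xₖ₋₁)(Yₖ+Yₖ₋₁) = (1/8)(0.0130+0.0000) + (1/8)(0.0300+0.0130) + (1/8)(0.0890+0.0300) + (1/8)(0.2220+0.0890) + (1/8)(0.3730+0.2220) + (1/8)(0.5670+0.3730) + (1/8)(0.7670+0.5670) + (1/8)(1.0000+0.7670)
  = 0.0016 + 0.0054 + 0.0149 + 0.0389 + 0.0744 + 0.1175 + 0.1667 + 0.2209 = 0.6402
G = 1 − 0.6402 = 0.3598

0.360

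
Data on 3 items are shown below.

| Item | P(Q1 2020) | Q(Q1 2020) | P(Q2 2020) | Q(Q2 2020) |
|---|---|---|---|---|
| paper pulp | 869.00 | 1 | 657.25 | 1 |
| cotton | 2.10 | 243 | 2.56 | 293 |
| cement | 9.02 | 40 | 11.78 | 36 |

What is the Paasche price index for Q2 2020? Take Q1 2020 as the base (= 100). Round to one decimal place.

101.2

Paasche price index uses current-period quantities as weights.
ΣP(Q2 2020)·Q(Q2 2020) = 657.25×1 + 2.56×293 + 11.78×36 = 657.25 + 750.08 + 424.08 = 1831.41
ΣP(Q1 2020)·Q(Q2 2020) = 869.00×1 + 2.10×293 + 9.02×36 = 869 + 615.3 + 324.72 = 1809.02
Index = 1831.41 / 1809.02 × 100 = 101.2377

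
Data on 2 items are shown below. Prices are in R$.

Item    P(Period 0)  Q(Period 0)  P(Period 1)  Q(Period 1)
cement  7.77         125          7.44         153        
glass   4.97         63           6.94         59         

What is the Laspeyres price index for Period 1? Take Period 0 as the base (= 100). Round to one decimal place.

106.5

Laspeyres price index uses base-period quantities as weights.
ΣP(Period 1)·Q(Period 0) = 7.44×125 + 6.94×63 = 930 + 437.22 = 1367.22
ΣP(Period 0)·Q(Period 0) = 7.77×125 + 4.97×63 = 971.25 + 313.11 = 1284.36
Index = 1367.22 / 1284.36 × 100 = 106.4515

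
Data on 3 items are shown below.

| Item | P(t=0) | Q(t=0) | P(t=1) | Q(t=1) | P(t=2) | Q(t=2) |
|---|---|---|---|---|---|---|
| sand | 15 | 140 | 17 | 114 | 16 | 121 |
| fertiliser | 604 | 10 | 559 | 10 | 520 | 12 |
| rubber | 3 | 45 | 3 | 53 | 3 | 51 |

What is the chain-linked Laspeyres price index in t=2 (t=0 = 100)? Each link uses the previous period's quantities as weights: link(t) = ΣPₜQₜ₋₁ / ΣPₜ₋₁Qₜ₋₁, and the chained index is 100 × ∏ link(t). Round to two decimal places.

Link t=0→t=1:
ΣP(t=1)Q(t=0) = 17×140 + 559×10 + 3×45 = 2380 + 5590 + 135 = 8105
ΣP(t=0)Q(t=0) = 15×140 + 604×10 + 3×45 = 2100 + 6040 + 135 = 8275
link = 8105/8275 = 0.979456
Link t=1→t=2:
ΣP(t=2)Q(t=1) = 16×114 + 520×10 + 3×53 = 1824 + 5200 + 159 = 7183
ΣP(t=1)Q(t=1) = 17×114 + 559×10 + 3×53 = 1938 + 5590 + 159 = 7687
link = 7183/7687 = 0.934435
Chained index = 100 × 0.979456 × 0.934435 = 91.5238

91.52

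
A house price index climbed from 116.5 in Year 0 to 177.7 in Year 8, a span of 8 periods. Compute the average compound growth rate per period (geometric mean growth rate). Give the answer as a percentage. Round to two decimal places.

5.42%

Growth factor = (177.7/116.5)^(1/8) = (1.525322)^(1/8) = 1.054193
Growth rate = 1.054193 − 1 = 0.054193 = 5.4193%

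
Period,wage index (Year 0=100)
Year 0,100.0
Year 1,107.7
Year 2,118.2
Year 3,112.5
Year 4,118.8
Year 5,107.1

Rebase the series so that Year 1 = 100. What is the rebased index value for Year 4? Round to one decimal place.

110.3

Rebased(Year 4) = 118.8 / 107.7 × 100 = 110.3064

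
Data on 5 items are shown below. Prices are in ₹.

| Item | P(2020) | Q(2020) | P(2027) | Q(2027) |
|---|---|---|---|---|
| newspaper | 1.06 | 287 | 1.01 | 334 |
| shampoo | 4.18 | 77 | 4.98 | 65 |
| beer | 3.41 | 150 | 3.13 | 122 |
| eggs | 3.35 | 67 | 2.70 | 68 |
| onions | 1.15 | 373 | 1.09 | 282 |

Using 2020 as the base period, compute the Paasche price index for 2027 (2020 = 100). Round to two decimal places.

Paasche price index uses current-period quantities as weights.
ΣP(2027)·Q(2027) = 1.01×334 + 4.98×65 + 3.13×122 + 2.70×68 + 1.09×282 = 337.34 + 323.7 + 381.86 + 183.6 + 307.38 = 1533.88
ΣP(2020)·Q(2027) = 1.06×334 + 4.18×65 + 3.41×122 + 3.35×68 + 1.15×282 = 354.04 + 271.7 + 416.02 + 227.8 + 324.3 = 1593.86
Index = 1533.88 / 1593.86 × 100 = 96.2368

96.24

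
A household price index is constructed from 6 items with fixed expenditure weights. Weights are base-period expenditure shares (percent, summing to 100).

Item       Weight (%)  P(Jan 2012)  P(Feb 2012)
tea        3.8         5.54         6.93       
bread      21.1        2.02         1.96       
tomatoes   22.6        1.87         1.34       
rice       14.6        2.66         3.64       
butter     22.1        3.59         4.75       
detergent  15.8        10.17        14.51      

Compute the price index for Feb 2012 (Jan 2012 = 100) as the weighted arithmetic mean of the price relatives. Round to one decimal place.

tea: 3.8 × (6.93/5.54) = 3.8 × 1.250903 = 4.7534
bread: 21.1 × (1.96/2.02) = 21.1 × 0.970297 = 20.4733
tomatoes: 22.6 × (1.34/1.87) = 22.6 × 0.716578 = 16.1947
rice: 14.6 × (3.64/2.66) = 14.6 × 1.368421 = 19.9789
butter: 22.1 × (4.75/3.59) = 22.1 × 1.323120 = 29.2409
detergent: 15.8 × (14.51/10.17) = 15.8 × 1.426745 = 22.5426
Index = Σ wᵢ·(p₁ᵢ/p₀ᵢ) = 4.7534 + 20.4733 + 16.1947 + 19.9789 + 29.2409 + 22.5426 = 113.1838

113.2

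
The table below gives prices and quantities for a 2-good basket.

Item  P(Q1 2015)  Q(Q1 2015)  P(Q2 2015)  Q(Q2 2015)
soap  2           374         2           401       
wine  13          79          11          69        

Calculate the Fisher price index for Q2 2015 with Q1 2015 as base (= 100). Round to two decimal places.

Laspeyres component (base-period weights):
ΣP(Q2 2015)Q(Q1 2015) = 2×374 + 11×79 = 748 + 869 = 1617
ΣP(Q1 2015)Q(Q1 2015) = 2×374 + 13×79 = 748 + 1027 = 1775
L = 1617 / 1775 × 100 = 91.0986
Paasche component (current-period weights):
ΣP(Q2 2015)Q(Q2 2015) = 2×401 + 11×69 = 802 + 759 = 1561
ΣP(Q1 2015)Q(Q2 2015) = 2×401 + 13×69 = 802 + 897 = 1699
P = 1561 / 1699 × 100 = 91.8776
Fisher = √(L × P) = √(91.0986 × 91.8776) = 91.4873

91.49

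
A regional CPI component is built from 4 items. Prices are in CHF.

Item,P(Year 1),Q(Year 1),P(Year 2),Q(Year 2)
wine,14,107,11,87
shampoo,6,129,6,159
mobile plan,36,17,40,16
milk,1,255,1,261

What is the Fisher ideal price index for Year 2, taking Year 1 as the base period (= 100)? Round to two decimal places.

92.69

Laspeyres component (base-period weights):
ΣP(Year 2)Q(Year 1) = 11×107 + 6×129 + 40×17 + 1×255 = 1177 + 774 + 680 + 255 = 2886
ΣP(Year 1)Q(Year 1) = 14×107 + 6×129 + 36×17 + 1×255 = 1498 + 774 + 612 + 255 = 3139
L = 2886 / 3139 × 100 = 91.9401
Paasche component (current-period weights):
ΣP(Year 2)Q(Year 2) = 11×87 + 6×159 + 40×16 + 1×261 = 957 + 954 + 640 + 261 = 2812
ΣP(Year 1)Q(Year 2) = 14×87 + 6×159 + 36×16 + 1×261 = 1218 + 954 + 576 + 261 = 3009
P = 2812 / 3009 × 100 = 93.4530
Fisher = √(L × P) = √(91.9401 × 93.4530) = 92.6935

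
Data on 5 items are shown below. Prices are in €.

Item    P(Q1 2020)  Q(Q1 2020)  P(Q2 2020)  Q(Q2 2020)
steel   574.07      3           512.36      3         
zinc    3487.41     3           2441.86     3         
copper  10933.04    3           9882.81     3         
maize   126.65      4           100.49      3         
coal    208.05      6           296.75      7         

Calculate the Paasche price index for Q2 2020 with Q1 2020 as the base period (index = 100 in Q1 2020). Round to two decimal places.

Paasche price index uses current-period quantities as weights.
ΣP(Q2 2020)·Q(Q2 2020) = 512.36×3 + 2441.86×3 + 9882.81×3 + 100.49×3 + 296.75×7 = 1537.08 + 7325.58 + 29648.43 + 301.47 + 2077.25 = 40889.81
ΣP(Q1 2020)·Q(Q2 2020) = 574.07×3 + 3487.41×3 + 10933.04×3 + 126.65×3 + 208.05×7 = 1722.21 + 10462.23 + 32799.12 + 379.95 + 1456.35 = 46819.86
Index = 40889.81 / 46819.86 × 100 = 87.3343

87.33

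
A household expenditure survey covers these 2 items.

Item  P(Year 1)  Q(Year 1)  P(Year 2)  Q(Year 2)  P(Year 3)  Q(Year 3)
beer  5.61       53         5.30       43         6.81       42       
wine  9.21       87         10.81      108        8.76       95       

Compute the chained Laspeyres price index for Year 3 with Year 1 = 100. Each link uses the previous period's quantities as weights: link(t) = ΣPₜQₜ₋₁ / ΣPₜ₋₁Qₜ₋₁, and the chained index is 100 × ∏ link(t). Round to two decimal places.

98.71

Link Year 1→Year 2:
ΣP(Year 2)Q(Year 1) = 5.30×53 + 10.81×87 = 280.9 + 940.47 = 1221.37
ΣP(Year 1)Q(Year 1) = 5.61×53 + 9.21×87 = 297.33 + 801.27 = 1098.6
link = 1221.37/1098.6 = 1.111751
Link Year 2→Year 3:
ΣP(Year 3)Q(Year 2) = 6.81×43 + 8.76×108 = 292.83 + 946.08 = 1238.91
ΣP(Year 2)Q(Year 2) = 5.30×43 + 10.81×108 = 227.9 + 1167.48 = 1395.38
link = 1238.91/1395.38 = 0.887866
Chained index = 100 × 1.111751 × 0.887866 = 98.7086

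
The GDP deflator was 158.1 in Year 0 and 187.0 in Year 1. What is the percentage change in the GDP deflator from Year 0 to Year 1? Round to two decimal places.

Change = (187.0 − 158.1) / 158.1 × 100
       = 28.9 / 158.1 × 100 = 18.2796%

18.28%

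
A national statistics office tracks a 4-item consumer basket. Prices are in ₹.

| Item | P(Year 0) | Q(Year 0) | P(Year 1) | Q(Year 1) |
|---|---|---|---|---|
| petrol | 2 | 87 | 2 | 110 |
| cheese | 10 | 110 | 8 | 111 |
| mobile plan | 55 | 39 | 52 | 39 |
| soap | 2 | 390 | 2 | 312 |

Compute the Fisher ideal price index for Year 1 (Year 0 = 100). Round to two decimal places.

91.85

Laspeyres component (base-period weights):
ΣP(Year 1)Q(Year 0) = 2×87 + 8×110 + 52×39 + 2×390 = 174 + 880 + 2028 + 780 = 3862
ΣP(Year 0)Q(Year 0) = 2×87 + 10×110 + 55×39 + 2×390 = 174 + 1100 + 2145 + 780 = 4199
L = 3862 / 4199 × 100 = 91.9743
Paasche component (current-period weights):
ΣP(Year 1)Q(Year 1) = 2×110 + 8×111 + 52×39 + 2×312 = 220 + 888 + 2028 + 624 = 3760
ΣP(Year 0)Q(Year 1) = 2×110 + 10×111 + 55×39 + 2×312 = 220 + 1110 + 2145 + 624 = 4099
P = 3760 / 4099 × 100 = 91.7297
Fisher = √(L × P) = √(91.9743 × 91.7297) = 91.8519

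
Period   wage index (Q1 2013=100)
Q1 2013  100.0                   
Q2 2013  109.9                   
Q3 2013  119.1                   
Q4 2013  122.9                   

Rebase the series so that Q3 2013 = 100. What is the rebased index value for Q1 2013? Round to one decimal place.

Rebased(Q1 2013) = 100.0 / 119.1 × 100 = 83.9631

84.0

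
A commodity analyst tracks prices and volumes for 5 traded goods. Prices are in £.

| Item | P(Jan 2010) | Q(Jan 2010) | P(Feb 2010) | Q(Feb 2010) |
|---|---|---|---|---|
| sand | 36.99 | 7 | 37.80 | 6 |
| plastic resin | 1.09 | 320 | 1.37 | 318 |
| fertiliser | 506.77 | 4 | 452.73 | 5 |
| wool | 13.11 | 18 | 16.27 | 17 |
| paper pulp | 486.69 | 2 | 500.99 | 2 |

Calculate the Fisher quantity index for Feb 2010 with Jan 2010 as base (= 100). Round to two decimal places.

111.11

Laspeyres component (base-period weights):
ΣP(Jan 2010)Q(Feb 2010) = 36.99×6 + 1.09×318 + 506.77×5 + 13.11×17 + 486.69×2 = 221.94 + 346.62 + 2533.85 + 222.87 + 973.38 = 4298.66
ΣP(Jan 2010)Q(Jan 2010) = 36.99×7 + 1.09×320 + 506.77×4 + 13.11×18 + 486.69×2 = 258.93 + 348.8 + 2027.08 + 235.98 + 973.38 = 3844.17
L = 4298.66 / 3844.17 × 100 = 111.8228
Paasche component (current-period weights):
ΣP(Feb 2010)Q(Feb 2010) = 37.80×6 + 1.37×318 + 452.73×5 + 16.27×17 + 500.99×2 = 226.8 + 435.66 + 2263.65 + 276.59 + 1001.98 = 4204.68
ΣP(Feb 2010)Q(Jan 2010) = 37.80×7 + 1.37×320 + 452.73×4 + 16.27×18 + 500.99×2 = 264.6 + 438.4 + 1810.92 + 292.86 + 1001.98 = 3808.76
P = 4204.68 / 3808.76 × 100 = 110.3950
Fisher = √(L × P) = √(111.8228 × 110.3950) = 111.1066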